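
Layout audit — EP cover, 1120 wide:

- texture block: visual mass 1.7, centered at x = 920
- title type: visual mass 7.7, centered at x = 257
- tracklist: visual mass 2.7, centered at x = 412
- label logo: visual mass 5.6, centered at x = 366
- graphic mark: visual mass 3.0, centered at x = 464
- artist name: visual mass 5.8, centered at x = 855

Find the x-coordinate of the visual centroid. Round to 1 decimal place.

x ≈ 492.7

Weights sum to 1.7 + 7.7 + 2.7 + 5.6 + 3.0 + 5.8 = 26.5.
x-moment: 1.7·920 + 7.7·257 + 2.7·412 + 5.6·366 + 3.0·464 + 5.8·855 = 13055.9; centroid 13055.9/26.5 ≈ 492.68.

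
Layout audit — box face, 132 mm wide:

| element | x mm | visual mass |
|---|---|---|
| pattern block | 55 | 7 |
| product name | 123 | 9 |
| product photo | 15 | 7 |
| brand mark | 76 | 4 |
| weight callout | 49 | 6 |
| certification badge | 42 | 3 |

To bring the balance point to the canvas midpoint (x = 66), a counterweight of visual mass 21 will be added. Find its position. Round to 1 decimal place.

New total weight: (7 + 9 + 7 + 4 + 6 + 3) + 21 = 57.
Along x: (2321 + 21·x) / 57 = 66 (existing moment 7·55 + 9·123 + 7·15 + 4·76 + 6·49 + 3·42 = 2321) ⇒ x = (3762 − 2321) / 21 ≈ 68.62.

x ≈ 68.6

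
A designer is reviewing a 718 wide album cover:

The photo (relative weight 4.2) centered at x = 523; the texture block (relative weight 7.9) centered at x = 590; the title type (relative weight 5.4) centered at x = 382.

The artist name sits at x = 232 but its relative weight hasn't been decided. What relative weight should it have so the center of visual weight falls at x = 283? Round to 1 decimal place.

w ≈ 77.8

Known weights sum to 4.2 + 7.9 + 5.4 = 17.5; their moment is 4.2·523 + 7.9·590 + 5.4·382 = 8920.4.
Balance at x = 283 requires (8920.4 + w·232) / (17.5 + w) = 283.
Solving: w = (283·17.5 − 8920.4) / (232 − 283) = -3967.9 / -51 ≈ 77.80.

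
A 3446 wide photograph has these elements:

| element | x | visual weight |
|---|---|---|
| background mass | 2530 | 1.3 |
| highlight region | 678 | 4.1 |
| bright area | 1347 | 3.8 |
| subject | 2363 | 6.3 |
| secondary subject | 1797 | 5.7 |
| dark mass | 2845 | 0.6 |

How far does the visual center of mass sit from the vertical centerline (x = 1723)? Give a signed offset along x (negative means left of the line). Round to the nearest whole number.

≈ 21

Σw = 1.3 + 4.1 + 3.8 + 6.3 + 5.7 + 0.6 = 21.8.
x: (1.3·2530 + 4.1·678 + 3.8·1347 + 6.3·2363 + 5.7·1797 + 0.6·2845) / 21.8 = 38024.2 / 21.8 ≈ 1744.23
Offset from x = 1723: 1744.23 − 1723 ≈ 21.23.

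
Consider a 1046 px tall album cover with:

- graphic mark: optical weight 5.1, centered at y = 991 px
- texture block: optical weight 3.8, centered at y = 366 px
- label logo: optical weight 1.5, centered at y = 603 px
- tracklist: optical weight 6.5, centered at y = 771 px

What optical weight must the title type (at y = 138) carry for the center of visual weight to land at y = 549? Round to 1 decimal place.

w ≈ 7.5

Fixed elements: Σw = 5.1 + 3.8 + 1.5 + 6.5 = 16.9, Σw·y = 5.1·991 + 3.8·366 + 1.5·603 + 6.5·771 = 12360.9.
Set Σw·y/Σw = 549: (12360.9 + 138w) = 549·(16.9 + w).
So w = (549·16.9 − 12360.9)/(138 − 549) = -3082.8/-411 ≈ 7.50.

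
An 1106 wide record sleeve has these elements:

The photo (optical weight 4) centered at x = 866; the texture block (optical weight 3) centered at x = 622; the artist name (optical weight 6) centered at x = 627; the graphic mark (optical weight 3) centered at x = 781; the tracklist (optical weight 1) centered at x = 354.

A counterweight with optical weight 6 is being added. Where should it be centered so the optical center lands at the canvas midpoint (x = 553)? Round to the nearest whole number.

x ≈ 155

With the counterweight, Σw becomes 4 + 3 + 6 + 3 + 1 + 6 = 23.
x: need Σw·x = 23·553 = 12719. Existing = 4·866 + 3·622 + 6·627 + 3·781 + 1·354 = 11789. Remainder 930 / 6 ≈ 155.00.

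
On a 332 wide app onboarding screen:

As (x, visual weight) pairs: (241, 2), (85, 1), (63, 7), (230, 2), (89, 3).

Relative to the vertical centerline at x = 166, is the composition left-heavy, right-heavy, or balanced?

Total weight = 2 + 1 + 7 + 2 + 3 = 15.
x-moment: 2·241 + 1·85 + 7·63 + 2·230 + 3·89 = 1735; centroid 1735/15 ≈ 115.67.
115.7 lies left of the midline 166, so the layout is left-heavy.

left-heavy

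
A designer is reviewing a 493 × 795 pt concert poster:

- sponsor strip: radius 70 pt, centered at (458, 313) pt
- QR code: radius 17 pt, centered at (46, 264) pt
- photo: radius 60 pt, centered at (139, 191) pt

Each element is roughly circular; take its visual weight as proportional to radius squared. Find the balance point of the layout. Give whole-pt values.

(314, 261)

r² weights: sponsor strip 70² = 4900, QR code 17² = 289, photo 60² = 3600. Total = 8789.
Σw·x = 4900·458 + 289·46 + 3600·139 = 2757894, so x̄ = 2757894/8789 ≈ 313.79.
Σw·y = 4900·313 + 289·264 + 3600·191 = 2297596, so ȳ = 2297596/8789 ≈ 261.42.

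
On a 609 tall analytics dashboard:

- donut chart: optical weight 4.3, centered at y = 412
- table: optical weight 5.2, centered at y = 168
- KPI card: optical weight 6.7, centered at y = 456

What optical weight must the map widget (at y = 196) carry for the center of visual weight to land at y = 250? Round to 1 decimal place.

w ≈ 30.6

Known weights sum to 4.3 + 5.2 + 6.7 = 16.2; their moment is 4.3·412 + 5.2·168 + 6.7·456 = 5700.4.
Balance at y = 250 requires (5700.4 + w·196) / (16.2 + w) = 250.
Solving: w = (250·16.2 − 5700.4) / (196 − 250) = -1650.4 / -54 ≈ 30.56.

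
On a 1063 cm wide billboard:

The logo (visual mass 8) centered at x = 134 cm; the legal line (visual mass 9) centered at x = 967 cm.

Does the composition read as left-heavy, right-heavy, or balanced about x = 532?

right-heavy

Σw = 8 + 9 = 17.
x: (8·134 + 9·967) / 17 = 9775 / 17 ≈ 575.00
575.0 lies right of the midline 532, so the layout is right-heavy.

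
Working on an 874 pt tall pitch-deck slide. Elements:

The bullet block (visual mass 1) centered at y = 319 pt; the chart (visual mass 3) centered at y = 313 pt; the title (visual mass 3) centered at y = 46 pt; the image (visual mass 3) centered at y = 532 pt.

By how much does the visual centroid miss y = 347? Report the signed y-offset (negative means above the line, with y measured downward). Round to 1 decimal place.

≈ -47.8 pt

Weights sum to 1 + 3 + 3 + 3 = 10.
y: (1·319 + 3·313 + 3·46 + 3·532) / 10 = 2992 / 10 ≈ 299.20
Difference: 299.20 − 347 ≈ -47.80.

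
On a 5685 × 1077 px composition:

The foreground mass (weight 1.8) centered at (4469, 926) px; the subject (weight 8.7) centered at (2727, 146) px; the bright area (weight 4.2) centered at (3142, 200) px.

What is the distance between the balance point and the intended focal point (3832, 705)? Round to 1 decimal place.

≈ 893.6 px

Weights sum to 1.8 + 8.7 + 4.2 = 14.7.
x-moment: 1.8·4469 + 8.7·2727 + 4.2·3142 = 44965.5; centroid 44965.5/14.7 ≈ 3058.88.
y-moment: 1.8·926 + 8.7·146 + 4.2·200 = 3777.0; centroid 3777.0/14.7 ≈ 256.94.
Offset from (3832, 705): Δx ≈ -773.12, Δy ≈ -448.06; distance = √(Δx² + Δy²) ≈ 893.58.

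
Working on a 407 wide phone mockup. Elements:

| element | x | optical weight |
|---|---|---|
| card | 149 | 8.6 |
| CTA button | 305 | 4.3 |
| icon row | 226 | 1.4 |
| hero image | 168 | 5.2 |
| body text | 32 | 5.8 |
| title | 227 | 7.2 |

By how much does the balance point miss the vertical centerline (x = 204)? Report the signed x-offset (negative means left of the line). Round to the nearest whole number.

Weights sum to 8.6 + 4.3 + 1.4 + 5.2 + 5.8 + 7.2 = 32.5.
Σw·x = 8.6·149 + 4.3·305 + 1.4·226 + 5.2·168 + 5.8·32 + 7.2·227 = 5602.9, so x̄ = 5602.9/32.5 ≈ 172.40.
Offset from x = 204: 172.40 − 204 ≈ -31.60.

≈ -32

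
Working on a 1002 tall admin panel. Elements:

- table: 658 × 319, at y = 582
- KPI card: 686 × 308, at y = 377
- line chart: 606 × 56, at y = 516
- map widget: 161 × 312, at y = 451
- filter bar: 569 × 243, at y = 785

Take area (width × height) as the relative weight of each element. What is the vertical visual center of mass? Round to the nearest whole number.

Areas → weights: table 658·319 = 209902, KPI card 686·308 = 211288, line chart 606·56 = 33936, map widget 161·312 = 50232, filter bar 569·243 = 138267; Σw = 643625.
y: (209902·582 + 211288·377 + 33936·516 + 50232·451 + 138267·785) / 643625 = 350523743 / 643625 ≈ 544.61

y ≈ 545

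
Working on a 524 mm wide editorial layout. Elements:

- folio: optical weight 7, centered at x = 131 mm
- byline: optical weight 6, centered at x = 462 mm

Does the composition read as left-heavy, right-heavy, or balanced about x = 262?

right-heavy

Total weight = 7 + 6 = 13.
Σw·x = 7·131 + 6·462 = 3689, so x̄ = 3689/13 ≈ 283.77.
283.8 vs midline 262 → right-heavy.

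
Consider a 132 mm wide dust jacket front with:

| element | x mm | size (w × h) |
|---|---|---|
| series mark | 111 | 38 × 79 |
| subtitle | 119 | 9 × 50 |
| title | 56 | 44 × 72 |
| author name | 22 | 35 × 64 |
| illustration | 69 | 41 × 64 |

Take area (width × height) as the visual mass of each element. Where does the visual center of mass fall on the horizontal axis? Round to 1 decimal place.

x ≈ 69.2

Areas: series mark 38·79 = 3002, subtitle 9·50 = 450, title 44·72 = 3168, author name 35·64 = 2240, illustration 41·64 = 2624. Total weight = 11484.
x: (3002·111 + 450·119 + 3168·56 + 2240·22 + 2624·69) / 11484 = 794516 / 11484 ≈ 69.18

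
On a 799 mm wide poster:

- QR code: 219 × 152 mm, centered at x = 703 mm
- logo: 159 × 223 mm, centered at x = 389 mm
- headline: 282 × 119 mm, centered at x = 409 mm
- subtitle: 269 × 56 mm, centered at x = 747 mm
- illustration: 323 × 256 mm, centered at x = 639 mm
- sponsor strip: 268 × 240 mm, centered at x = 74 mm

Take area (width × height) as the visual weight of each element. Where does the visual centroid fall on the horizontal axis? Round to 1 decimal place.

x ≈ 453.0

Taking area as weight: QR code 219·152 = 33288, logo 159·223 = 35457, headline 282·119 = 33558, subtitle 269·56 = 15064, illustration 323·256 = 82688, sponsor strip 268·240 = 64320. Sum 264375.
x: (33288·703 + 35457·389 + 33558·409 + 15064·747 + 82688·639 + 64320·74) / 264375 = 119769579 / 264375 ≈ 453.03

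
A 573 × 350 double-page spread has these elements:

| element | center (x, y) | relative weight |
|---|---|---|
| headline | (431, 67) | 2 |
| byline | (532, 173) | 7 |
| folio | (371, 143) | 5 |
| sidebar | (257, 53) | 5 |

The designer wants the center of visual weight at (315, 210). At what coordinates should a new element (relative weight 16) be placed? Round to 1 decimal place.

(206.2, 314.1)

After adding the new element, total weight = 2 + 7 + 5 + 5 + 16 = 35.
x: need Σw·x = 35·315 = 11025. Existing = 2·431 + 7·532 + 5·371 + 5·257 = 7726. Remainder 3299 / 16 ≈ 206.19.
y: need Σw·y = 35·210 = 7350. Existing = 2·67 + 7·173 + 5·143 + 5·53 = 2325. Remainder 5025 / 16 ≈ 314.06.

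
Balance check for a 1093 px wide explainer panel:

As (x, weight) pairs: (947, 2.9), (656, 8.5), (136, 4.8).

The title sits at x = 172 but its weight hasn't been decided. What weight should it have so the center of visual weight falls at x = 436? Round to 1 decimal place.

Fixed elements: Σw = 2.9 + 8.5 + 4.8 = 16.2, Σw·x = 2.9·947 + 8.5·656 + 4.8·136 = 8975.1.
For the centroid to hit 436: (8975.1 + w·172) / (16.2 + w) = 436.
Rearranging, w·(172 − 436) = 436·16.2 − 8975.1 = -1911.9, so w ≈ -1911.9/-264 = 7.24.

w ≈ 7.2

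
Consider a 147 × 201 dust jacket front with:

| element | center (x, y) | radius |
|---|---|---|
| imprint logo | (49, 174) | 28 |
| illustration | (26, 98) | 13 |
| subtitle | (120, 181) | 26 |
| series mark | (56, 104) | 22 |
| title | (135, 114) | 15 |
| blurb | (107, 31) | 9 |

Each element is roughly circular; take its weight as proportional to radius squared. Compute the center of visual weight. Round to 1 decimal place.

(78.6, 146.3)

Weights ∝ r²: imprint logo 28² = 784, illustration 13² = 169, subtitle 26² = 676, series mark 22² = 484, title 15² = 225, blurb 9² = 81; Σw = 2419.
Σw·x = 190076; x̄ = 190076/2419 ≈ 78.58.
Σw·y = 353831; ȳ = 353831/2419 ≈ 146.27.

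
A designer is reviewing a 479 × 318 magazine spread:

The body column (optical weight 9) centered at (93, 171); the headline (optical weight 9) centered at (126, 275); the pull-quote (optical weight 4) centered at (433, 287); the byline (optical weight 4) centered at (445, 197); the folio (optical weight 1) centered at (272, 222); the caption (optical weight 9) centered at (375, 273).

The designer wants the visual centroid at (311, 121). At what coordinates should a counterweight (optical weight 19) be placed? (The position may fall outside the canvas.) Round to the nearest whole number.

(420, -104)

New total weight: (9 + 9 + 4 + 4 + 1 + 9) + 19 = 55.
x: need Σw·x = 55·311 = 17105. Existing = 9·93 + 9·126 + 4·433 + 4·445 + 1·272 + 9·375 = 9130. Remainder 7975 / 19 ≈ 419.74.
y: need Σw·y = 55·121 = 6655. Existing = 9·171 + 9·275 + 4·287 + 4·197 + 1·222 + 9·273 = 8629. Remainder -1974 / 19 ≈ -103.89.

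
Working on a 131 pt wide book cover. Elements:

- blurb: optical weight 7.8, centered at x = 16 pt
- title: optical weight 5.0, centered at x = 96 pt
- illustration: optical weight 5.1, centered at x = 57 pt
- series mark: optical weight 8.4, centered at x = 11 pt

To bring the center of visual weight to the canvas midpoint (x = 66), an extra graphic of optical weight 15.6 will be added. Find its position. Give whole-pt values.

With the extra graphic, Σw becomes 7.8 + 5.0 + 5.1 + 8.4 + 15.6 = 41.9.
x: need Σw·x = 41.9·66 = 2765.4. Existing = 7.8·16 + 5.0·96 + 5.1·57 + 8.4·11 = 987.9. Remainder 1777.5 / 15.6 ≈ 113.94.

x ≈ 114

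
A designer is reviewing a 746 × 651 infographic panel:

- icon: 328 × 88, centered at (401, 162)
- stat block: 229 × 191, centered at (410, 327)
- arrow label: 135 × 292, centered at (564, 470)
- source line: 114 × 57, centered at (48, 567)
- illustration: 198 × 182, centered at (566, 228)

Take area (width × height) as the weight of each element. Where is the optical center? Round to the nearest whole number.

(469, 320)

Taking area as weight: icon 328·88 = 28864, stat block 229·191 = 43739, arrow label 135·292 = 39420, source line 114·57 = 6498, illustration 198·182 = 36036. Sum 154557.
x-moment: 28864·401 + 43739·410 + 39420·564 + 6498·48 + 36036·566 = 72448614; centroid 72448614/154557 ≈ 468.75.
y-moment: 28864·162 + 43739·327 + 39420·470 + 6498·567 + 36036·228 = 49406595; centroid 49406595/154557 ≈ 319.67.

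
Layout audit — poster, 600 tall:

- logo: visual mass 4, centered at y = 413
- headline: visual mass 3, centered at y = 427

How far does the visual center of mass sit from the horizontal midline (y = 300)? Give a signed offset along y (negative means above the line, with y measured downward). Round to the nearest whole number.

≈ 119

Total weight = 4 + 3 = 7.
y-moment: 4·413 + 3·427 = 2933; centroid 2933/7 ≈ 419.00.
Against y = 300, that's 419.00 − 300 = 119.00.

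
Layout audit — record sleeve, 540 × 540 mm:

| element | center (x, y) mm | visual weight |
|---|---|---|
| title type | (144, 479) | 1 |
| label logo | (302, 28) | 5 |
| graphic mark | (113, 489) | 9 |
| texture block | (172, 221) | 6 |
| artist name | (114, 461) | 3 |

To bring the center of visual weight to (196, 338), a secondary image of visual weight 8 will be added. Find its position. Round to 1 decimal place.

After adding the secondary image, total weight = 1 + 5 + 9 + 6 + 3 + 8 = 32.
Along x: (4045 + 8·x) / 32 = 196 (existing moment 1·144 + 5·302 + 9·113 + 6·172 + 3·114 = 4045) ⇒ x = (6272 − 4045) / 8 ≈ 278.38.
Along y: (7729 + 8·y) / 32 = 338 (existing moment 1·479 + 5·28 + 9·489 + 6·221 + 3·461 = 7729) ⇒ y = (10816 − 7729) / 8 ≈ 385.88.

(278.4, 385.9)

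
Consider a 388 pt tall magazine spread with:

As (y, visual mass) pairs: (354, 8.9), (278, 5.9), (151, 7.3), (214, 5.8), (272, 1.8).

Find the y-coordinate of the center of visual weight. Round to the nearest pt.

y ≈ 257

Σw = 8.9 + 5.9 + 7.3 + 5.8 + 1.8 = 29.7.
y-moment: 8.9·354 + 5.9·278 + 7.3·151 + 5.8·214 + 1.8·272 = 7623.9; centroid 7623.9/29.7 ≈ 256.70.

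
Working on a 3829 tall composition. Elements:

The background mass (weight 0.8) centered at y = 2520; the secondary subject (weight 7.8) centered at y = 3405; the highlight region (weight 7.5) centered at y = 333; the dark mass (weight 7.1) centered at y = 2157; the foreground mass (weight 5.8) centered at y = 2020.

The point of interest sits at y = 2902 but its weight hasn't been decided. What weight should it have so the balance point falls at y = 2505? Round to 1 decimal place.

Fixed elements: Σw = 0.8 + 7.8 + 7.5 + 7.1 + 5.8 = 29.0, Σw·y = 0.8·2520 + 7.8·3405 + 7.5·333 + 7.1·2157 + 5.8·2020 = 58103.2.
Balance at y = 2505 requires (58103.2 + w·2902) / (29.0 + w) = 2505.
So w = (2505·29.0 − 58103.2)/(2902 − 2505) = 14541.8/397 ≈ 36.63.

w ≈ 36.6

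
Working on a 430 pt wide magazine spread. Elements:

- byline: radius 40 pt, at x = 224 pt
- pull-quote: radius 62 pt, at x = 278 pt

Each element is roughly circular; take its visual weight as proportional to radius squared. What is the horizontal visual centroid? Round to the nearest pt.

r² weights: byline 40² = 1600, pull-quote 62² = 3844. Total = 5444.
Σw·x = 1600·224 + 3844·278 = 1427032, so x̄ = 1427032/5444 ≈ 262.13.

x ≈ 262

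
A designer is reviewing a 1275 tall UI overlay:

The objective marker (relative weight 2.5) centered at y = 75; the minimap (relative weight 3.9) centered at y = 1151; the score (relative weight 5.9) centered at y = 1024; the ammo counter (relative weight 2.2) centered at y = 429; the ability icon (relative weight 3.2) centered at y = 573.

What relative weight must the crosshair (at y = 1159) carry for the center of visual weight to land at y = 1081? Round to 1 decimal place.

Fixed elements: Σw = 2.5 + 3.9 + 5.9 + 2.2 + 3.2 = 17.7, Σw·y = 2.5·75 + 3.9·1151 + 5.9·1024 + 2.2·429 + 3.2·573 = 13495.4.
Set Σw·y/Σw = 1081: (13495.4 + 1159w) = 1081·(17.7 + w).
So w = (1081·17.7 − 13495.4)/(1159 − 1081) = 5638.3/78 ≈ 72.29.

w ≈ 72.3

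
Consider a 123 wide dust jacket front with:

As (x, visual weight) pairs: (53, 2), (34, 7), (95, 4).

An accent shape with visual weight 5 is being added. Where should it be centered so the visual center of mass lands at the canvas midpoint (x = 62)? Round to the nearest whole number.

x ≈ 78

With the accent shape, Σw becomes 2 + 7 + 4 + 5 = 18.
Along x: (724 + 5·x) / 18 = 62 (existing moment 2·53 + 7·34 + 4·95 = 724) ⇒ x = (1116 − 724) / 5 ≈ 78.40.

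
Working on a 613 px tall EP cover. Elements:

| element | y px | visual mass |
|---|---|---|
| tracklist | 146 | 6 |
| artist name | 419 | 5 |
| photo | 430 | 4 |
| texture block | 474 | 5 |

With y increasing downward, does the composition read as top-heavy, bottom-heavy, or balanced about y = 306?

bottom-heavy

Σw = 6 + 5 + 4 + 5 = 20.
Σw·y = 6·146 + 5·419 + 4·430 + 5·474 = 7061, so ȳ = 7061/20 ≈ 353.05.
353.1 vs midline 306 → bottom-heavy.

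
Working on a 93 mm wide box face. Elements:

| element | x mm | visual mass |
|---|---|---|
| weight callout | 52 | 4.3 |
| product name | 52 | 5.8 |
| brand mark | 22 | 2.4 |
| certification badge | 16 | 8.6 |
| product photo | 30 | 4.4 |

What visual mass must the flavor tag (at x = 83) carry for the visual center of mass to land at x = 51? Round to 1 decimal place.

w ≈ 14.2

Fixed elements: Σw = 4.3 + 5.8 + 2.4 + 8.6 + 4.4 = 25.5, Σw·x = 4.3·52 + 5.8·52 + 2.4·22 + 8.6·16 + 4.4·30 = 847.6.
For the centroid to hit 51: (847.6 + w·83) / (25.5 + w) = 51.
So w = (51·25.5 − 847.6)/(83 − 51) = 452.9/32 ≈ 14.15.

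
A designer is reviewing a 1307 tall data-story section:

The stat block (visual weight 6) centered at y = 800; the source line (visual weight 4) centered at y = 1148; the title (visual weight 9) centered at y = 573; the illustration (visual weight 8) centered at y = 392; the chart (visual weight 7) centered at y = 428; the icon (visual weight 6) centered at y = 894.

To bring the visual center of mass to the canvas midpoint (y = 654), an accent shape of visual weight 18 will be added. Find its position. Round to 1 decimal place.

y ≈ 660.4

After adding the accent shape, total weight = 6 + 4 + 9 + 8 + 7 + 6 + 18 = 58.
y: target moment 58×654 = 37932; current 6·800 + 4·1148 + 9·573 + 8·392 + 7·428 + 6·894 = 26045; the accent shape supplies 11887, so y = 11887/18 ≈ 660.39.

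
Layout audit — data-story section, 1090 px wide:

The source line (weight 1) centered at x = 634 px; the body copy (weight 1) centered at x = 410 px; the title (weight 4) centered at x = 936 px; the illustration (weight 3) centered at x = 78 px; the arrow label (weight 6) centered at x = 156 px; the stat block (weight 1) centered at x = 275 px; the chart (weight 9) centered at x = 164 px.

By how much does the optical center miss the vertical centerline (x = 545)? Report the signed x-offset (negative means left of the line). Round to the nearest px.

≈ -237 px

Weights sum to 1 + 1 + 4 + 3 + 6 + 1 + 9 = 25.
x: moment 7709 / weight 25 ≈ 308.36
Against x = 545, that's 308.36 − 545 = -236.64.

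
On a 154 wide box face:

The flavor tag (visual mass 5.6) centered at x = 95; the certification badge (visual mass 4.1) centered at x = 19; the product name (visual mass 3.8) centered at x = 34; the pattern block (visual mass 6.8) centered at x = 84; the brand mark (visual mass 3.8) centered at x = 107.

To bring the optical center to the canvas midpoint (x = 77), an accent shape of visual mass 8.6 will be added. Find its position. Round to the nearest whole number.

New total weight: (5.6 + 4.1 + 3.8 + 6.8 + 3.8) + 8.6 = 32.7.
x: target moment 32.7×77 = 2517.9; current 5.6·95 + 4.1·19 + 3.8·34 + 6.8·84 + 3.8·107 = 1716.9; the accent shape supplies 801.0, so x = 801.0/8.6 ≈ 93.14.

x ≈ 93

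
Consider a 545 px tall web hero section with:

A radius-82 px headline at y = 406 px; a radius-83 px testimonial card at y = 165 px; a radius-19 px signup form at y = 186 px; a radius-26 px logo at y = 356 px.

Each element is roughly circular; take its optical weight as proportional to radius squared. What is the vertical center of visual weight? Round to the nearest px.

r² weights: headline 82² = 6724, testimonial card 83² = 6889, signup form 19² = 361, logo 26² = 676. Total = 14650.
Σw·y = 6724·406 + 6889·165 + 361·186 + 676·356 = 4174431, so ȳ = 4174431/14650 ≈ 284.94.

y ≈ 285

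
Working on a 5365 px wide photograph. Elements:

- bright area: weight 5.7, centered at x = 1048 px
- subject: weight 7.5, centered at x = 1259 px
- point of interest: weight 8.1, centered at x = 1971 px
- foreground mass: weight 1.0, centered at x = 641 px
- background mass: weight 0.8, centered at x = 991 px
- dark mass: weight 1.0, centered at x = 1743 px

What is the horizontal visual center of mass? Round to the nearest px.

x ≈ 1434

Total weight = 5.7 + 7.5 + 8.1 + 1.0 + 0.8 + 1.0 = 24.1.
x: moment 34558.0 / weight 24.1 ≈ 1433.94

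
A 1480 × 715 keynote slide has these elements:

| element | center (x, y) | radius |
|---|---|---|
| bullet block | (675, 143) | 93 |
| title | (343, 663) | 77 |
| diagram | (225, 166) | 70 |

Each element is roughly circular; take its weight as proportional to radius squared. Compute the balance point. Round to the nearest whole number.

r² weights: bullet block 93² = 8649, title 77² = 5929, diagram 70² = 4900. Total = 19478.
x-moment: 8649·675 + 5929·343 + 4900·225 = 8974222; centroid 8974222/19478 ≈ 460.74.
y-moment: 8649·143 + 5929·663 + 4900·166 = 5981134; centroid 5981134/19478 ≈ 307.07.

(461, 307)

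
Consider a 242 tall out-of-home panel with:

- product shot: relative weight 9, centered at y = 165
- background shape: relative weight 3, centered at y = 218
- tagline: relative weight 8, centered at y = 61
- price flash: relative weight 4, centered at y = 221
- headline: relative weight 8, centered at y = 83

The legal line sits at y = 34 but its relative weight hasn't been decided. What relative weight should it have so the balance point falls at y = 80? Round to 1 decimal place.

Fixed elements: Σw = 9 + 3 + 8 + 4 + 8 = 32, Σw·y = 9·165 + 3·218 + 8·61 + 4·221 + 8·83 = 4175.
Set Σw·y/Σw = 80: (4175 + 34w) = 80·(32 + w).
Solving: w = (80·32 − 4175) / (34 − 80) = -1615 / -46 ≈ 35.11.

w ≈ 35.1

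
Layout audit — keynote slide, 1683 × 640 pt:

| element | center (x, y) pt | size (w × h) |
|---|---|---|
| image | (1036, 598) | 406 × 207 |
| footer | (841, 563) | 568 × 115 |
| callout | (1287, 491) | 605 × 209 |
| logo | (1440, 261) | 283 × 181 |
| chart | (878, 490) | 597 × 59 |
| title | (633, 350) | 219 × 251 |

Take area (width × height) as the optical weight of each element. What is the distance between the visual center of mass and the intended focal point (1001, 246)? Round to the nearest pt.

≈ 240 pt

Areas → weights: image 406·207 = 84042, footer 568·115 = 65320, callout 605·209 = 126445, logo 283·181 = 51223, chart 597·59 = 35223, title 219·251 = 54969; Σw = 417222.
x: moment 444218638 / weight 417222 ≈ 1064.71
y: moment 198984394 / weight 417222 ≈ 476.93
Relative to (1001, 246): Δ = (63.71, 230.93); |Δ| = √(63.71² + 230.93²) ≈ 239.55.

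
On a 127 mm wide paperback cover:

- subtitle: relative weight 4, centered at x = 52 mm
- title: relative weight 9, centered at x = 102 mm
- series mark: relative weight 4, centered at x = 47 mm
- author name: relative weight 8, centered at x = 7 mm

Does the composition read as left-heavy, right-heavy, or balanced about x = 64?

Total weight = 4 + 9 + 4 + 8 = 25.
x: (4·52 + 9·102 + 4·47 + 8·7) / 25 = 1370 / 25 ≈ 54.80
54.8 vs midline 64 → left-heavy.

left-heavy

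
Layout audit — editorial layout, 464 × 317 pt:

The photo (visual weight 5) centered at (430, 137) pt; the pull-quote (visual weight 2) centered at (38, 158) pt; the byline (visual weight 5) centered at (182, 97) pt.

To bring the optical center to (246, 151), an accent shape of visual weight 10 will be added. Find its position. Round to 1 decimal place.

(227.6, 183.6)

After adding the accent shape, total weight = 5 + 2 + 5 + 10 = 22.
x: need Σw·x = 22·246 = 5412. Existing = 5·430 + 2·38 + 5·182 = 3136. Remainder 2276 / 10 ≈ 227.60.
y: need Σw·y = 22·151 = 3322. Existing = 5·137 + 2·158 + 5·97 = 1486. Remainder 1836 / 10 ≈ 183.60.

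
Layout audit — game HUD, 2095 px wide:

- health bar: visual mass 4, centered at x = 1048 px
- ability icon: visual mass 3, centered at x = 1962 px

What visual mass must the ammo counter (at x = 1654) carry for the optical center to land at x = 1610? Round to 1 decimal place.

Existing Σw = 7 (4 + 3); existing moment 4·1048 + 3·1962 = 10078.
Balance at x = 1610 requires (10078 + w·1654) / (7 + w) = 1610.
So w = (1610·7 − 10078)/(1654 − 1610) = 1192/44 ≈ 27.09.

w ≈ 27.1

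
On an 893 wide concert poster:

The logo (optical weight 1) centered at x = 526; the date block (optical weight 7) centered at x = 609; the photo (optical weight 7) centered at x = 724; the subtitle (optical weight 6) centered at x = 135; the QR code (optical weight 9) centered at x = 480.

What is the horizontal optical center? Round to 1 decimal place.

Weights sum to 1 + 7 + 7 + 6 + 9 = 30.
x-moment: 1·526 + 7·609 + 7·724 + 6·135 + 9·480 = 14987; centroid 14987/30 ≈ 499.57.

x ≈ 499.6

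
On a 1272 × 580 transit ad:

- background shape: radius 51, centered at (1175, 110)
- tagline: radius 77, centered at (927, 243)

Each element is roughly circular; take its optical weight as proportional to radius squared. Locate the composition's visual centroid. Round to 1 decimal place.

(1002.6, 202.4)

r² weights: background shape 51² = 2601, tagline 77² = 5929. Total = 8530.
x-moment: 2601·1175 + 5929·927 = 8552358; centroid 8552358/8530 ≈ 1002.62.
y-moment: 2601·110 + 5929·243 = 1726857; centroid 1726857/8530 ≈ 202.45.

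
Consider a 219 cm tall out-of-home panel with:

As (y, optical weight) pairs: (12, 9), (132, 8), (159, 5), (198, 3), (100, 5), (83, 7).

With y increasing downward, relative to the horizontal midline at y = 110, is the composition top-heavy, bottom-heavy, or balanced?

Weights sum to 9 + 8 + 5 + 3 + 5 + 7 = 37.
Σw·y = 9·12 + 8·132 + 5·159 + 3·198 + 5·100 + 7·83 = 3634, so ȳ = 3634/37 ≈ 98.22.
98.2 vs midline 110 → top-heavy.

top-heavy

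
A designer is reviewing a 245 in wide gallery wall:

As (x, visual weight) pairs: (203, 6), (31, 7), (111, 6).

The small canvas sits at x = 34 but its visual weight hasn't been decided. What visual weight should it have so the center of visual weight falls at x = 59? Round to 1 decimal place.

Known weights sum to 6 + 7 + 6 = 19; their moment is 6·203 + 7·31 + 6·111 = 2101.
Set Σw·x/Σw = 59: (2101 + 34w) = 59·(19 + w).
Rearranging, w·(34 − 59) = 59·19 − 2101 = -980, so w ≈ -980/-25 = 39.20.

w ≈ 39.2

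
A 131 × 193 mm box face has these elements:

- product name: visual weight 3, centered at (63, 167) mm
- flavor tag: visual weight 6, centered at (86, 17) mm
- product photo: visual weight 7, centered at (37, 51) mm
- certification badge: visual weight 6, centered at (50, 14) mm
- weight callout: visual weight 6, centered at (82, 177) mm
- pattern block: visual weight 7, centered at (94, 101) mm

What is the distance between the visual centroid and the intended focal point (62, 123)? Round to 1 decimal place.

Σw = 3 + 6 + 7 + 6 + 6 + 7 = 35.
Σw·x = 3·63 + 6·86 + 7·37 + 6·50 + 6·82 + 7·94 = 2414, so x̄ = 2414/35 ≈ 68.97.
Σw·y = 3·167 + 6·17 + 7·51 + 6·14 + 6·177 + 7·101 = 2813, so ȳ = 2813/35 ≈ 80.37.
Relative to (62, 123): Δ = (6.97, -42.63); |Δ| = √(6.97² + -42.63²) ≈ 43.19.

≈ 43.2 mm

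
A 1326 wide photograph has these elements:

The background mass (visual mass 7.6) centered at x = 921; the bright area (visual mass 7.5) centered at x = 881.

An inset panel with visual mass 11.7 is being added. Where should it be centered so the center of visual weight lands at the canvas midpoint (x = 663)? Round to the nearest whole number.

x ≈ 356

New total weight: (7.6 + 7.5) + 11.7 = 26.8.
x: need Σw·x = 26.8·663 = 17768.4. Existing = 7.6·921 + 7.5·881 = 13607.1. Remainder 4161.3 / 11.7 ≈ 355.67.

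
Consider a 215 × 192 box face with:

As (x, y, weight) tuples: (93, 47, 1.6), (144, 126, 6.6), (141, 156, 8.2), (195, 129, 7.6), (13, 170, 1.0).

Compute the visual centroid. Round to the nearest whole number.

Weights sum to 1.6 + 6.6 + 8.2 + 7.6 + 1.0 = 25.0.
x-moment: 1.6·93 + 6.6·144 + 8.2·141 + 7.6·195 + 1.0·13 = 3750.4; centroid 3750.4/25.0 ≈ 150.02.
y-moment: 1.6·47 + 6.6·126 + 8.2·156 + 7.6·129 + 1.0·170 = 3336.4; centroid 3336.4/25.0 ≈ 133.46.

(150, 133)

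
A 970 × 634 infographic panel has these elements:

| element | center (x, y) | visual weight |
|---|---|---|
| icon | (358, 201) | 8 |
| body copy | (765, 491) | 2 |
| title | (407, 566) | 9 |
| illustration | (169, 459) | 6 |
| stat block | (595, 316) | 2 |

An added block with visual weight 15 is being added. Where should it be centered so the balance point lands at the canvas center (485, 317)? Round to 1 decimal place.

With the added block, Σw becomes 8 + 2 + 9 + 6 + 2 + 15 = 42.
x: need Σw·x = 42·485 = 20370. Existing = 8·358 + 2·765 + 9·407 + 6·169 + 2·595 = 10261. Remainder 10109 / 15 ≈ 673.93.
y: need Σw·y = 42·317 = 13314. Existing = 8·201 + 2·491 + 9·566 + 6·459 + 2·316 = 11070. Remainder 2244 / 15 ≈ 149.60.

(673.9, 149.6)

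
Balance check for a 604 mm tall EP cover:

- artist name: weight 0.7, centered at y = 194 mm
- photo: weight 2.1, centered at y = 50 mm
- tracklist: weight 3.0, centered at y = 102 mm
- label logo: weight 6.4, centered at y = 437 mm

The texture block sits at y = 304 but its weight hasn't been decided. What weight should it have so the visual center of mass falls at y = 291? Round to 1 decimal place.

Fixed elements: Σw = 0.7 + 2.1 + 3.0 + 6.4 = 12.2, Σw·y = 0.7·194 + 2.1·50 + 3.0·102 + 6.4·437 = 3343.6.
Set Σw·y/Σw = 291: (3343.6 + 304w) = 291·(12.2 + w).
Rearranging, w·(304 − 291) = 291·12.2 − 3343.6 = 206.6, so w ≈ 206.6/13 = 15.89.

w ≈ 15.9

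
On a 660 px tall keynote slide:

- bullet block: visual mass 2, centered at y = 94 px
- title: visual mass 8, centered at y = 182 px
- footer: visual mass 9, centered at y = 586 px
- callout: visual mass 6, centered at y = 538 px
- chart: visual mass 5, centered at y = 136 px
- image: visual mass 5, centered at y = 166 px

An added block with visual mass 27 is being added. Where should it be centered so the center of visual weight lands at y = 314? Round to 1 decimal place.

New total weight: (2 + 8 + 9 + 6 + 5 + 5) + 27 = 62.
Along y: (11656 + 27·y) / 62 = 314 (existing moment 2·94 + 8·182 + 9·586 + 6·538 + 5·136 + 5·166 = 11656) ⇒ y = (19468 − 11656) / 27 ≈ 289.33.

y ≈ 289.3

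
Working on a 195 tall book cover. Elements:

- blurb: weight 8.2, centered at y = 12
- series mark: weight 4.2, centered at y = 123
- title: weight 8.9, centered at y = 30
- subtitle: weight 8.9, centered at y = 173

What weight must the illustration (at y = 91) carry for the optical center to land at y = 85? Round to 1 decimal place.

Fixed elements: Σw = 8.2 + 4.2 + 8.9 + 8.9 = 30.2, Σw·y = 8.2·12 + 4.2·123 + 8.9·30 + 8.9·173 = 2421.7.
Balance at y = 85 requires (2421.7 + w·91) / (30.2 + w) = 85.
Solving: w = (85·30.2 − 2421.7) / (91 − 85) = 145.3 / 6 ≈ 24.22.

w ≈ 24.2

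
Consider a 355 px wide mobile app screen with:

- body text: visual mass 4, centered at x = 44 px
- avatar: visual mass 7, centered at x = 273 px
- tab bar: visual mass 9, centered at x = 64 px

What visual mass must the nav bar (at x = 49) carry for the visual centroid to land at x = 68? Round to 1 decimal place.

Existing Σw = 20 (4 + 7 + 9); existing moment 4·44 + 7·273 + 9·64 = 2663.
Balance at x = 68 requires (2663 + w·49) / (20 + w) = 68.
Rearranging, w·(49 − 68) = 68·20 − 2663 = -1303, so w ≈ -1303/-19 = 68.58.

w ≈ 68.6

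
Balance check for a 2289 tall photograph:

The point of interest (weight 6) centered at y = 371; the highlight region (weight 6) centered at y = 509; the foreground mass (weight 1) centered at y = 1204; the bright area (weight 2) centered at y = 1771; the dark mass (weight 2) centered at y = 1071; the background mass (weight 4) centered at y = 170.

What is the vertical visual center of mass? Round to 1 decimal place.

y ≈ 611.8

Weights sum to 6 + 6 + 1 + 2 + 2 + 4 = 21.
y: moment 12848 / weight 21 ≈ 611.81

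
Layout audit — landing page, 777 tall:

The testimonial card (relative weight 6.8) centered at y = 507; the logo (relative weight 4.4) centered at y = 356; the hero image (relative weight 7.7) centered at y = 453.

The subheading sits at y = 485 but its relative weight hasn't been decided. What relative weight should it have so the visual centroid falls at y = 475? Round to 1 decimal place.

Fixed elements: Σw = 6.8 + 4.4 + 7.7 = 18.9, Σw·y = 6.8·507 + 4.4·356 + 7.7·453 = 8502.1.
For the centroid to hit 475: (8502.1 + w·485) / (18.9 + w) = 475.
Solving: w = (475·18.9 − 8502.1) / (485 − 475) = 475.4 / 10 ≈ 47.54.

w ≈ 47.5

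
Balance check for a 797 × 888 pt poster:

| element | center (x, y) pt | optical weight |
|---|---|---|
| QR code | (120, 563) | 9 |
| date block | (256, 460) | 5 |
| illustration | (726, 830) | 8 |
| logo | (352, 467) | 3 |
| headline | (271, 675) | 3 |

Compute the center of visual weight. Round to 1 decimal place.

(358.5, 622.6)

Weights sum to 9 + 5 + 8 + 3 + 3 = 28.
x: (9·120 + 5·256 + 8·726 + 3·352 + 3·271) / 28 = 10037 / 28 ≈ 358.46
y: (9·563 + 5·460 + 8·830 + 3·467 + 3·675) / 28 = 17433 / 28 ≈ 622.61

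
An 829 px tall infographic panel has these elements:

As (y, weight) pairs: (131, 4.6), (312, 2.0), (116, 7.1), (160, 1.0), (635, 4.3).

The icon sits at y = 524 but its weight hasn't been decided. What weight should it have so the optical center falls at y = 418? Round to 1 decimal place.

w ≈ 28.3

Known weights sum to 4.6 + 2.0 + 7.1 + 1.0 + 4.3 = 19.0; their moment is 4.6·131 + 2.0·312 + 7.1·116 + 1.0·160 + 4.3·635 = 4940.7.
Balance at y = 418 requires (4940.7 + w·524) / (19.0 + w) = 418.
Rearranging, w·(524 − 418) = 418·19.0 − 4940.7 = 3001.3, so w ≈ 3001.3/106 = 28.31.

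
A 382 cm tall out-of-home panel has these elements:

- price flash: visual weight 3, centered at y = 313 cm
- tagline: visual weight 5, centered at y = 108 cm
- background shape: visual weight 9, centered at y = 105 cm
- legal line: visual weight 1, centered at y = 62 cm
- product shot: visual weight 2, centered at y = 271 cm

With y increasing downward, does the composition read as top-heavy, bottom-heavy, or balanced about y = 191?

top-heavy

Σw = 3 + 5 + 9 + 1 + 2 = 20.
y: (3·313 + 5·108 + 9·105 + 1·62 + 2·271) / 20 = 3028 / 20 ≈ 151.40
Since 151.4 is above (smaller y than) 191, the composition reads top-heavy.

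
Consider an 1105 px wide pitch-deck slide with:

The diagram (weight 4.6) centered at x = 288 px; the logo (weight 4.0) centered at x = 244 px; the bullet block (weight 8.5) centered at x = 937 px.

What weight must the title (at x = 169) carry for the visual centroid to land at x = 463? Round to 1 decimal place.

Known weights sum to 4.6 + 4.0 + 8.5 = 17.1; their moment is 4.6·288 + 4.0·244 + 8.5·937 = 10265.3.
Set Σw·x/Σw = 463: (10265.3 + 169w) = 463·(17.1 + w).
So w = (463·17.1 − 10265.3)/(169 − 463) = -2348.0/-294 ≈ 7.99.

w ≈ 8.0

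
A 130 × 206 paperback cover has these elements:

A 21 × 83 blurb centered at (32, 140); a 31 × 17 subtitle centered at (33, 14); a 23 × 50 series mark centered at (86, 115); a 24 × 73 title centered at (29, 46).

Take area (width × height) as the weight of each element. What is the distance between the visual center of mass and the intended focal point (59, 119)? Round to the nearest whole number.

Taking area as weight: blurb 21·83 = 1743, subtitle 31·17 = 527, series mark 23·50 = 1150, title 24·73 = 1752. Sum 5172.
x: (1743·32 + 527·33 + 1150·86 + 1752·29) / 5172 = 222875 / 5172 ≈ 43.09
y: (1743·140 + 527·14 + 1150·115 + 1752·46) / 5172 = 464240 / 5172 ≈ 89.76
Relative to (59, 119): Δ = (-15.91, -29.24); |Δ| = √(-15.91² + -29.24²) ≈ 33.29.

≈ 33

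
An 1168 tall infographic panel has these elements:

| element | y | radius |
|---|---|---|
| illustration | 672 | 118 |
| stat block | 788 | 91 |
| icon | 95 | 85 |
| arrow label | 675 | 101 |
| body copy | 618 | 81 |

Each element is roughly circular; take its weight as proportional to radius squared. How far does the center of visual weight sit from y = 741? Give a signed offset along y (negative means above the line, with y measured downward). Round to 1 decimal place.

r² weights: illustration 118² = 13924, stat block 91² = 8281, icon 85² = 7225, arrow label 101² = 10201, body copy 81² = 6561. Total = 46192.
Σw·y = 13924·672 + 8281·788 + 7225·95 + 10201·675 + 6561·618 = 27509104, so ȳ = 27509104/46192 ≈ 595.54.
Difference: 595.54 − 741 ≈ -145.46.

≈ -145.5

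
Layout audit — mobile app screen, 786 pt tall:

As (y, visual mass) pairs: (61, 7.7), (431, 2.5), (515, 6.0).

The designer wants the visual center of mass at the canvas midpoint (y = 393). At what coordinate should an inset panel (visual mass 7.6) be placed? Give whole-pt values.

y ≈ 621

With the inset panel, Σw becomes 7.7 + 2.5 + 6.0 + 7.6 = 23.8.
y: need Σw·y = 23.8·393 = 9353.4. Existing = 7.7·61 + 2.5·431 + 6.0·515 = 4637.2. Remainder 4716.2 / 7.6 ≈ 620.55.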